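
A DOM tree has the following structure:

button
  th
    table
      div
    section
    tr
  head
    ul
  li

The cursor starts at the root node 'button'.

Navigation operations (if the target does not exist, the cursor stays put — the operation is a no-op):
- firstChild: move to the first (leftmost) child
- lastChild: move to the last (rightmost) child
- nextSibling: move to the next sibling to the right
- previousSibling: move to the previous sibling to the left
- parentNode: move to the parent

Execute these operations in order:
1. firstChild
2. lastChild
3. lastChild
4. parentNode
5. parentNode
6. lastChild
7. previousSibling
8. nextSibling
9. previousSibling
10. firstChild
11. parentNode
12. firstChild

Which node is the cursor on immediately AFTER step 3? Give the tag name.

Answer: tr

Derivation:
After 1 (firstChild): th
After 2 (lastChild): tr
After 3 (lastChild): tr (no-op, stayed)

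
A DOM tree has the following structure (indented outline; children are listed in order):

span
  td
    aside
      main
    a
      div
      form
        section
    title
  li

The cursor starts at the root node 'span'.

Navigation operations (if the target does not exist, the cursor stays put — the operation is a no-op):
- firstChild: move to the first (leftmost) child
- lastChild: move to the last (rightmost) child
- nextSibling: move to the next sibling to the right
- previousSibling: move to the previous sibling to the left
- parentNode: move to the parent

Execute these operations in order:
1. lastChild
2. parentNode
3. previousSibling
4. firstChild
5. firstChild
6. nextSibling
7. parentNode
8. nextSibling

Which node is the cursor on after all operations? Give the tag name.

After 1 (lastChild): li
After 2 (parentNode): span
After 3 (previousSibling): span (no-op, stayed)
After 4 (firstChild): td
After 5 (firstChild): aside
After 6 (nextSibling): a
After 7 (parentNode): td
After 8 (nextSibling): li

Answer: li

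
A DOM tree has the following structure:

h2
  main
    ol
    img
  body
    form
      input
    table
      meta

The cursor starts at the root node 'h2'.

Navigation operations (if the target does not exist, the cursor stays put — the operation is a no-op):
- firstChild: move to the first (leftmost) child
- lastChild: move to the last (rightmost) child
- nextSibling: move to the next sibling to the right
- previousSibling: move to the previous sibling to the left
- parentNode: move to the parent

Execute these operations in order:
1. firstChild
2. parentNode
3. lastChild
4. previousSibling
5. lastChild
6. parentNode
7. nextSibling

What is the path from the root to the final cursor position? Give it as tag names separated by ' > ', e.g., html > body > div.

Answer: h2 > body

Derivation:
After 1 (firstChild): main
After 2 (parentNode): h2
After 3 (lastChild): body
After 4 (previousSibling): main
After 5 (lastChild): img
After 6 (parentNode): main
After 7 (nextSibling): body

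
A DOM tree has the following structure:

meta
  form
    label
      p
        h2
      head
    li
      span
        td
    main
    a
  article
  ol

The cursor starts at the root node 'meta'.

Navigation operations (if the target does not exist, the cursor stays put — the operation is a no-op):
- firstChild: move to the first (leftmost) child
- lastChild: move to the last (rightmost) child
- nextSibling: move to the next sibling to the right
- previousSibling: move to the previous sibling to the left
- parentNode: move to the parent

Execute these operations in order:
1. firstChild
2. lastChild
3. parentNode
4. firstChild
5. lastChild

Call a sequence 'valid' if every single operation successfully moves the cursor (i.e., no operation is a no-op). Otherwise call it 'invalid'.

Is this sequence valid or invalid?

Answer: valid

Derivation:
After 1 (firstChild): form
After 2 (lastChild): a
After 3 (parentNode): form
After 4 (firstChild): label
After 5 (lastChild): head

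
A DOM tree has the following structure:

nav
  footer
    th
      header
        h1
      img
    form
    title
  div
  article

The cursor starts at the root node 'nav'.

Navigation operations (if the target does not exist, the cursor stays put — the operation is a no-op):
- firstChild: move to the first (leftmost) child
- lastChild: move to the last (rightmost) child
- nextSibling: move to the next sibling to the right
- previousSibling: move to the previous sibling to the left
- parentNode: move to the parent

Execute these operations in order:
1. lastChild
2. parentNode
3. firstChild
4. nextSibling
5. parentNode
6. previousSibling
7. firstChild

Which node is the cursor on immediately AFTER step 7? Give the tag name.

After 1 (lastChild): article
After 2 (parentNode): nav
After 3 (firstChild): footer
After 4 (nextSibling): div
After 5 (parentNode): nav
After 6 (previousSibling): nav (no-op, stayed)
After 7 (firstChild): footer

Answer: footer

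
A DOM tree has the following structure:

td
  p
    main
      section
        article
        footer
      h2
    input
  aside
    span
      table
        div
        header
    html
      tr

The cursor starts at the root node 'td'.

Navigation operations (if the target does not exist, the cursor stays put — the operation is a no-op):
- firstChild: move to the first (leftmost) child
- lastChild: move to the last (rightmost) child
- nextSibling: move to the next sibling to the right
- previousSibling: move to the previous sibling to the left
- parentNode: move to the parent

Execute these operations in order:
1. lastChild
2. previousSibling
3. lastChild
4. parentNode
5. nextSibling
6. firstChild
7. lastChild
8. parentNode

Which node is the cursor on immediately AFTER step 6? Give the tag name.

After 1 (lastChild): aside
After 2 (previousSibling): p
After 3 (lastChild): input
After 4 (parentNode): p
After 5 (nextSibling): aside
After 6 (firstChild): span

Answer: span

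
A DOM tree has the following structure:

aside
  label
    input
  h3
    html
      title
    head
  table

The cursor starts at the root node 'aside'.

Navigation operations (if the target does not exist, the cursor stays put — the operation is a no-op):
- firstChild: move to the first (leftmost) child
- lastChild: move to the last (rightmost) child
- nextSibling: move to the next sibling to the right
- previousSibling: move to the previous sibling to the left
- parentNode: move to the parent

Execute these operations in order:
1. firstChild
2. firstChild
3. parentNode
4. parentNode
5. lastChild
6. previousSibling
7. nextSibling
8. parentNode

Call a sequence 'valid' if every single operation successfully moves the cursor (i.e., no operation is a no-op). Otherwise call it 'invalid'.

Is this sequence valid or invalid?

Answer: valid

Derivation:
After 1 (firstChild): label
After 2 (firstChild): input
After 3 (parentNode): label
After 4 (parentNode): aside
After 5 (lastChild): table
After 6 (previousSibling): h3
After 7 (nextSibling): table
After 8 (parentNode): aside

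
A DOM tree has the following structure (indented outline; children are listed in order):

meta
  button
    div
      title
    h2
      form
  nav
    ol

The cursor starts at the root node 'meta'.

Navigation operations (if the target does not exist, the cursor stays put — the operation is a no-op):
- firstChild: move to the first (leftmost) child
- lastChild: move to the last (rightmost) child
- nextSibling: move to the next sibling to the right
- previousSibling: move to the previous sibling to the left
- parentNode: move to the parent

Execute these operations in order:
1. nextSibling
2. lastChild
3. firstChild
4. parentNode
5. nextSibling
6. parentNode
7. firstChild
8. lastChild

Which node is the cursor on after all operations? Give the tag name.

Answer: h2

Derivation:
After 1 (nextSibling): meta (no-op, stayed)
After 2 (lastChild): nav
After 3 (firstChild): ol
After 4 (parentNode): nav
After 5 (nextSibling): nav (no-op, stayed)
After 6 (parentNode): meta
After 7 (firstChild): button
After 8 (lastChild): h2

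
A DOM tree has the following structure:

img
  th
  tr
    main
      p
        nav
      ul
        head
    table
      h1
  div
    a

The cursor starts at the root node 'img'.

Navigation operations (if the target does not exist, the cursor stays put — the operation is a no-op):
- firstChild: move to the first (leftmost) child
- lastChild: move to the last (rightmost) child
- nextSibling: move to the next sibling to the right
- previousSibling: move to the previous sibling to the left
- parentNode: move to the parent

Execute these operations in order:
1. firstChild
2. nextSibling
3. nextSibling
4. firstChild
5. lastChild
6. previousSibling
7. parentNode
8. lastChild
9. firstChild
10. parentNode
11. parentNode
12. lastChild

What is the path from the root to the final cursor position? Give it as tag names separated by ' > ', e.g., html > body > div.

Answer: img > div

Derivation:
After 1 (firstChild): th
After 2 (nextSibling): tr
After 3 (nextSibling): div
After 4 (firstChild): a
After 5 (lastChild): a (no-op, stayed)
After 6 (previousSibling): a (no-op, stayed)
After 7 (parentNode): div
After 8 (lastChild): a
After 9 (firstChild): a (no-op, stayed)
After 10 (parentNode): div
After 11 (parentNode): img
After 12 (lastChild): div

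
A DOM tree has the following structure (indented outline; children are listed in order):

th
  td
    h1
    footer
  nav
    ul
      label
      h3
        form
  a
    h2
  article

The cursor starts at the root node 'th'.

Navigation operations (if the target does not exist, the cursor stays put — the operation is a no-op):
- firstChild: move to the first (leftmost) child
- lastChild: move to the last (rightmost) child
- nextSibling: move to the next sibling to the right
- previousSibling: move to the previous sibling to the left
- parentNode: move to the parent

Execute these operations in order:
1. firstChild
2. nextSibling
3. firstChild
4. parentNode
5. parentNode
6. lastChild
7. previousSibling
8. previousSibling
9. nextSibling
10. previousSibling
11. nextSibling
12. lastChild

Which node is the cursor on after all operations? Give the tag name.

After 1 (firstChild): td
After 2 (nextSibling): nav
After 3 (firstChild): ul
After 4 (parentNode): nav
After 5 (parentNode): th
After 6 (lastChild): article
After 7 (previousSibling): a
After 8 (previousSibling): nav
After 9 (nextSibling): a
After 10 (previousSibling): nav
After 11 (nextSibling): a
After 12 (lastChild): h2

Answer: h2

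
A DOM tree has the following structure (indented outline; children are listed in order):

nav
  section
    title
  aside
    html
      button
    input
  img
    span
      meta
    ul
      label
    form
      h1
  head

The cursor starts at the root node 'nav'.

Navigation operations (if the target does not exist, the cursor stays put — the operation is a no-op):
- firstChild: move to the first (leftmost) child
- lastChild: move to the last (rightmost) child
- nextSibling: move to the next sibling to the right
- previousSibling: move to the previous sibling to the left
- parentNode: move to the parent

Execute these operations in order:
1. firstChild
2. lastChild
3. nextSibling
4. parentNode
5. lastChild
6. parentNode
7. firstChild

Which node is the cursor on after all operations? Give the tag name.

After 1 (firstChild): section
After 2 (lastChild): title
After 3 (nextSibling): title (no-op, stayed)
After 4 (parentNode): section
After 5 (lastChild): title
After 6 (parentNode): section
After 7 (firstChild): title

Answer: title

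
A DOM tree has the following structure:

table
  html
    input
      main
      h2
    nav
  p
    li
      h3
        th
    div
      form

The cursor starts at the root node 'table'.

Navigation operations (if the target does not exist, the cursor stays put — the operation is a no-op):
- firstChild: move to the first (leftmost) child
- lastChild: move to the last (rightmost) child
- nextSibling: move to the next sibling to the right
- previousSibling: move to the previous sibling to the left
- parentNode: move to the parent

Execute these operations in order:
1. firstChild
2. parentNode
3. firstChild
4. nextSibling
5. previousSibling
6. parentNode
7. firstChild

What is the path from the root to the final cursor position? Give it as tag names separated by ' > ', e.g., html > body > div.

After 1 (firstChild): html
After 2 (parentNode): table
After 3 (firstChild): html
After 4 (nextSibling): p
After 5 (previousSibling): html
After 6 (parentNode): table
After 7 (firstChild): html

Answer: table > html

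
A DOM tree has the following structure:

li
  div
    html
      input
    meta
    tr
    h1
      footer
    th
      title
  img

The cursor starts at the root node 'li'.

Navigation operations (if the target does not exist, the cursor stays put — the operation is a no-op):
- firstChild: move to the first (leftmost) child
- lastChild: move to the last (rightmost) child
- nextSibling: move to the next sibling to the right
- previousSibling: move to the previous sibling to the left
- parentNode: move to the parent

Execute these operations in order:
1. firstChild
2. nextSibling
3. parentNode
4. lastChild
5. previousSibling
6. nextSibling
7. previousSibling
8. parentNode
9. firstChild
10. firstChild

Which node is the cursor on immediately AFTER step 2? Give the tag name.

After 1 (firstChild): div
After 2 (nextSibling): img

Answer: img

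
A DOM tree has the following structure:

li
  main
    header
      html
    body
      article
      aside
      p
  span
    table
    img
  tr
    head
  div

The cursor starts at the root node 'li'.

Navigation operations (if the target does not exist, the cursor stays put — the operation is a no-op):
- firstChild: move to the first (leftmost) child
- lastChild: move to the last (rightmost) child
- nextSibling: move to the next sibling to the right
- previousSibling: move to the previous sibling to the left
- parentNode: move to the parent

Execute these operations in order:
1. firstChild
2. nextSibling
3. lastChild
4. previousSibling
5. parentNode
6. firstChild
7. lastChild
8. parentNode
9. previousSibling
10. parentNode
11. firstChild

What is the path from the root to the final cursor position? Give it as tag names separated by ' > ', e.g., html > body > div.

After 1 (firstChild): main
After 2 (nextSibling): span
After 3 (lastChild): img
After 4 (previousSibling): table
After 5 (parentNode): span
After 6 (firstChild): table
After 7 (lastChild): table (no-op, stayed)
After 8 (parentNode): span
After 9 (previousSibling): main
After 10 (parentNode): li
After 11 (firstChild): main

Answer: li > main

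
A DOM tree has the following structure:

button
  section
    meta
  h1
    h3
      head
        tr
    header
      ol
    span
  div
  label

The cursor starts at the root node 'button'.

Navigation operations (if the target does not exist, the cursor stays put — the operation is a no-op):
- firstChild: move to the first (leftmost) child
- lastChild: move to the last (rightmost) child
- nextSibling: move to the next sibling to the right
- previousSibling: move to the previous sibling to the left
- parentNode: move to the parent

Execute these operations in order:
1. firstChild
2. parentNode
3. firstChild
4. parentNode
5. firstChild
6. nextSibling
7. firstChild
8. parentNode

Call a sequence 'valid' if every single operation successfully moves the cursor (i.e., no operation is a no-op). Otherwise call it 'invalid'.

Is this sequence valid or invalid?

Answer: valid

Derivation:
After 1 (firstChild): section
After 2 (parentNode): button
After 3 (firstChild): section
After 4 (parentNode): button
After 5 (firstChild): section
After 6 (nextSibling): h1
After 7 (firstChild): h3
After 8 (parentNode): h1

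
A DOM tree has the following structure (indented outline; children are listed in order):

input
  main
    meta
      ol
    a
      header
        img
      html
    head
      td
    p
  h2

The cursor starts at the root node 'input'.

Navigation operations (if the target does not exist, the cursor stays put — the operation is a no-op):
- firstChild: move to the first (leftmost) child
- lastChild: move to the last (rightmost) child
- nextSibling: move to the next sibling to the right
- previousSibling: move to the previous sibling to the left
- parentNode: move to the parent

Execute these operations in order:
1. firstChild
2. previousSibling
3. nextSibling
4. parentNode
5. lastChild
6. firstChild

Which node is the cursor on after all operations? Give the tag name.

Answer: h2

Derivation:
After 1 (firstChild): main
After 2 (previousSibling): main (no-op, stayed)
After 3 (nextSibling): h2
After 4 (parentNode): input
After 5 (lastChild): h2
After 6 (firstChild): h2 (no-op, stayed)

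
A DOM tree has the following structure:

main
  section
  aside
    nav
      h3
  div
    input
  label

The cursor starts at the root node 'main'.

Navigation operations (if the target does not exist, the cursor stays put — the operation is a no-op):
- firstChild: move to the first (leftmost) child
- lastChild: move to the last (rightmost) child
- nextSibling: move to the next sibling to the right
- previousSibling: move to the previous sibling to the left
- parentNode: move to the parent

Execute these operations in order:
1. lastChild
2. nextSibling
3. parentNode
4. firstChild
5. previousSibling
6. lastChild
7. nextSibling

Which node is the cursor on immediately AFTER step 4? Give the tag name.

Answer: section

Derivation:
After 1 (lastChild): label
After 2 (nextSibling): label (no-op, stayed)
After 3 (parentNode): main
After 4 (firstChild): section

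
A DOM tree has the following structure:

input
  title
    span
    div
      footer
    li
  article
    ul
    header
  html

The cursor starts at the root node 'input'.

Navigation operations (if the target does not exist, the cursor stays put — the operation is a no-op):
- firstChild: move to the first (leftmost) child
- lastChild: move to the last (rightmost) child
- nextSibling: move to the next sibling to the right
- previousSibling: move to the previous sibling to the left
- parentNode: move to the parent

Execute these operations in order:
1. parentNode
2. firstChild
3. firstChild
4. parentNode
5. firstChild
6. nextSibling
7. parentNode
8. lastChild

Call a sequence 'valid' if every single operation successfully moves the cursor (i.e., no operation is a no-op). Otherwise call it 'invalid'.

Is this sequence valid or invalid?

After 1 (parentNode): input (no-op, stayed)
After 2 (firstChild): title
After 3 (firstChild): span
After 4 (parentNode): title
After 5 (firstChild): span
After 6 (nextSibling): div
After 7 (parentNode): title
After 8 (lastChild): li

Answer: invalid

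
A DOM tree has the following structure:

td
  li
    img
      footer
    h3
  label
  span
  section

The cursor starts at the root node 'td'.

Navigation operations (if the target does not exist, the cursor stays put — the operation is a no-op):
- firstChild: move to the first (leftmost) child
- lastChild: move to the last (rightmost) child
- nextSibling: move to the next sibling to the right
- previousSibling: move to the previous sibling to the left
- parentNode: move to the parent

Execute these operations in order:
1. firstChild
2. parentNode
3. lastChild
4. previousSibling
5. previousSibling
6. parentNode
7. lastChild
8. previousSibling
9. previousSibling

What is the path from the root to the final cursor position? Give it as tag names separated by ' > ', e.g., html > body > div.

Answer: td > label

Derivation:
After 1 (firstChild): li
After 2 (parentNode): td
After 3 (lastChild): section
After 4 (previousSibling): span
After 5 (previousSibling): label
After 6 (parentNode): td
After 7 (lastChild): section
After 8 (previousSibling): span
After 9 (previousSibling): label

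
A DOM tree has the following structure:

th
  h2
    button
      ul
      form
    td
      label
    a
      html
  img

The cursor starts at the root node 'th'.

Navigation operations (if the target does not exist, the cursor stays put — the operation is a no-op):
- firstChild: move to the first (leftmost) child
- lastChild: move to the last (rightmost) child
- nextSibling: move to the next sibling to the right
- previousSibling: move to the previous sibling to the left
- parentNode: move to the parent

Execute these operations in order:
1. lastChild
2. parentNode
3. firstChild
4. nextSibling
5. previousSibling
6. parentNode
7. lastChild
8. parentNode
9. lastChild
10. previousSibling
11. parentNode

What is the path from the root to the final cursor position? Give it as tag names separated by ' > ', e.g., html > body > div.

After 1 (lastChild): img
After 2 (parentNode): th
After 3 (firstChild): h2
After 4 (nextSibling): img
After 5 (previousSibling): h2
After 6 (parentNode): th
After 7 (lastChild): img
After 8 (parentNode): th
After 9 (lastChild): img
After 10 (previousSibling): h2
After 11 (parentNode): th

Answer: th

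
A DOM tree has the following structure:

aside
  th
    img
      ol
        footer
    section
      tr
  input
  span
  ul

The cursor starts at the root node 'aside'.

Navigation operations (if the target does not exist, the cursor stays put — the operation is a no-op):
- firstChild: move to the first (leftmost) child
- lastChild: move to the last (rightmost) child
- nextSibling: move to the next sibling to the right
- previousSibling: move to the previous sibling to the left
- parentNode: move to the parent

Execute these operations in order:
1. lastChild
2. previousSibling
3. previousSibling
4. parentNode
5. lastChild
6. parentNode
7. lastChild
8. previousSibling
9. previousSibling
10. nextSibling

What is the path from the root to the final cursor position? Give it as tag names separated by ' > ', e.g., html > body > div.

After 1 (lastChild): ul
After 2 (previousSibling): span
After 3 (previousSibling): input
After 4 (parentNode): aside
After 5 (lastChild): ul
After 6 (parentNode): aside
After 7 (lastChild): ul
After 8 (previousSibling): span
After 9 (previousSibling): input
After 10 (nextSibling): span

Answer: aside > span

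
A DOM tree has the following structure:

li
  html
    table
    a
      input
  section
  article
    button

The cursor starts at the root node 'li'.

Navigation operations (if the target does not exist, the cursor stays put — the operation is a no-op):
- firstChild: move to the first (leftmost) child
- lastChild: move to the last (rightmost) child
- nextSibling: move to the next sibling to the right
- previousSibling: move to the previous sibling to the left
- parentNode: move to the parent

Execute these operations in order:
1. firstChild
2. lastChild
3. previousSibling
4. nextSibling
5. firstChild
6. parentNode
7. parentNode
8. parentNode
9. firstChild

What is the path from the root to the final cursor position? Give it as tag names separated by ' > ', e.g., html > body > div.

After 1 (firstChild): html
After 2 (lastChild): a
After 3 (previousSibling): table
After 4 (nextSibling): a
After 5 (firstChild): input
After 6 (parentNode): a
After 7 (parentNode): html
After 8 (parentNode): li
After 9 (firstChild): html

Answer: li > html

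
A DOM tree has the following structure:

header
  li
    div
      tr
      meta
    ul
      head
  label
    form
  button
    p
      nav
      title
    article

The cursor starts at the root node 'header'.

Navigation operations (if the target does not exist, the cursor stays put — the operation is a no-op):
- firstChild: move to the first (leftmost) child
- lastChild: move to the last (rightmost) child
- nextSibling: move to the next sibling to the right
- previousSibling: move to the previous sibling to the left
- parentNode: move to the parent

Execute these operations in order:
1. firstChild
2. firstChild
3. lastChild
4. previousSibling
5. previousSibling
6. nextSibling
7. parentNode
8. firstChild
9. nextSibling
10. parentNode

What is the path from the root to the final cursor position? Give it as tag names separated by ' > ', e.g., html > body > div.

After 1 (firstChild): li
After 2 (firstChild): div
After 3 (lastChild): meta
After 4 (previousSibling): tr
After 5 (previousSibling): tr (no-op, stayed)
After 6 (nextSibling): meta
After 7 (parentNode): div
After 8 (firstChild): tr
After 9 (nextSibling): meta
After 10 (parentNode): div

Answer: header > li > div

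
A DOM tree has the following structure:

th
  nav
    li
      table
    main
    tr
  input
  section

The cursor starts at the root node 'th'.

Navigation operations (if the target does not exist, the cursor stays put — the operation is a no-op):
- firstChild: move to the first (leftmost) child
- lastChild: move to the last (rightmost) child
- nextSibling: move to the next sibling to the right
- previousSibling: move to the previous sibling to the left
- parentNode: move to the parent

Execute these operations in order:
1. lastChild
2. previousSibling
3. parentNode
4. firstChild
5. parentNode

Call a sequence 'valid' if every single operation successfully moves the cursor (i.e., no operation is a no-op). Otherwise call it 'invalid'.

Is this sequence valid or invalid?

Answer: valid

Derivation:
After 1 (lastChild): section
After 2 (previousSibling): input
After 3 (parentNode): th
After 4 (firstChild): nav
After 5 (parentNode): th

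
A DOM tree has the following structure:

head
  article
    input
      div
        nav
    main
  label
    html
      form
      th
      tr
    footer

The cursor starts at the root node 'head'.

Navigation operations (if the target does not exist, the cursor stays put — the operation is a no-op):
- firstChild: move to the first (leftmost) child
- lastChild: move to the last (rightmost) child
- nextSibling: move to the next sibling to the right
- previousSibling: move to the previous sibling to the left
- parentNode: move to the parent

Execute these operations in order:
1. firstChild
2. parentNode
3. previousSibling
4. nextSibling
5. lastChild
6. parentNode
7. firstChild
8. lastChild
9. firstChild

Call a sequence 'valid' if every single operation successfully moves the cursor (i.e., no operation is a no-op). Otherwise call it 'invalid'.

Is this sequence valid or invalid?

After 1 (firstChild): article
After 2 (parentNode): head
After 3 (previousSibling): head (no-op, stayed)
After 4 (nextSibling): head (no-op, stayed)
After 5 (lastChild): label
After 6 (parentNode): head
After 7 (firstChild): article
After 8 (lastChild): main
After 9 (firstChild): main (no-op, stayed)

Answer: invalid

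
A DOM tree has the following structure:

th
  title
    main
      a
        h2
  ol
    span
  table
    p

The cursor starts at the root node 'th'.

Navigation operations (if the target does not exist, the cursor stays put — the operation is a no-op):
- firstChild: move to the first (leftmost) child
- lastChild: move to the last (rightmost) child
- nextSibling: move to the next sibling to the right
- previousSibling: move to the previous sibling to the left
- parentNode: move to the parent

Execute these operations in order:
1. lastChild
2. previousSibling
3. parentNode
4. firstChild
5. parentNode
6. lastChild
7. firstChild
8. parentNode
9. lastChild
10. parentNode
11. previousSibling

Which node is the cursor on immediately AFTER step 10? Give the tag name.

Answer: table

Derivation:
After 1 (lastChild): table
After 2 (previousSibling): ol
After 3 (parentNode): th
After 4 (firstChild): title
After 5 (parentNode): th
After 6 (lastChild): table
After 7 (firstChild): p
After 8 (parentNode): table
After 9 (lastChild): p
After 10 (parentNode): table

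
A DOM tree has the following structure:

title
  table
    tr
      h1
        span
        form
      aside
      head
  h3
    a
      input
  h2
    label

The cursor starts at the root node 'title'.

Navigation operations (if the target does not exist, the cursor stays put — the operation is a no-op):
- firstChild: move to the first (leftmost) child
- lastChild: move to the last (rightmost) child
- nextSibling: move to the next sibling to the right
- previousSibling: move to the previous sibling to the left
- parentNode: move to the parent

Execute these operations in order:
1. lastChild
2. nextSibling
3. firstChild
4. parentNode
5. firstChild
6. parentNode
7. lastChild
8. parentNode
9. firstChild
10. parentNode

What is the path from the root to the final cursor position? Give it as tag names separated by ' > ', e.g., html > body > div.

Answer: title > h2

Derivation:
After 1 (lastChild): h2
After 2 (nextSibling): h2 (no-op, stayed)
After 3 (firstChild): label
After 4 (parentNode): h2
After 5 (firstChild): label
After 6 (parentNode): h2
After 7 (lastChild): label
After 8 (parentNode): h2
After 9 (firstChild): label
After 10 (parentNode): h2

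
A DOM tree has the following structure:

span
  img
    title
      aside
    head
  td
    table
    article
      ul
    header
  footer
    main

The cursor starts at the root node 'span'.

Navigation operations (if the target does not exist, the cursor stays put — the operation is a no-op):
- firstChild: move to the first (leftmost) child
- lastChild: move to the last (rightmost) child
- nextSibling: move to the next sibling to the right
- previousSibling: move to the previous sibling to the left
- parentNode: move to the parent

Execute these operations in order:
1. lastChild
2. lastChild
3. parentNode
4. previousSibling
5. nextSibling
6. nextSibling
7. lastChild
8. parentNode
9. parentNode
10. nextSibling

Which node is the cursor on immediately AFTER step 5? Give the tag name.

After 1 (lastChild): footer
After 2 (lastChild): main
After 3 (parentNode): footer
After 4 (previousSibling): td
After 5 (nextSibling): footer

Answer: footer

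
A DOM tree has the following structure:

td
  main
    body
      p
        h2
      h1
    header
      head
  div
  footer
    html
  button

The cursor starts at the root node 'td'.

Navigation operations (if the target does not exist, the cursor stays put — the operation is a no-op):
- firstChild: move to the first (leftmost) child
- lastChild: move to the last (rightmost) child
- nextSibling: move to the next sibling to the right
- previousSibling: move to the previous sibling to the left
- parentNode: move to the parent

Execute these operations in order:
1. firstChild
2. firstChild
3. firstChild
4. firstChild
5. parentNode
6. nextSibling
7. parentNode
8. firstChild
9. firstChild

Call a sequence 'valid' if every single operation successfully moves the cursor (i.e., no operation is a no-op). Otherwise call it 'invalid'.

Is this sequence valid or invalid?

After 1 (firstChild): main
After 2 (firstChild): body
After 3 (firstChild): p
After 4 (firstChild): h2
After 5 (parentNode): p
After 6 (nextSibling): h1
After 7 (parentNode): body
After 8 (firstChild): p
After 9 (firstChild): h2

Answer: valid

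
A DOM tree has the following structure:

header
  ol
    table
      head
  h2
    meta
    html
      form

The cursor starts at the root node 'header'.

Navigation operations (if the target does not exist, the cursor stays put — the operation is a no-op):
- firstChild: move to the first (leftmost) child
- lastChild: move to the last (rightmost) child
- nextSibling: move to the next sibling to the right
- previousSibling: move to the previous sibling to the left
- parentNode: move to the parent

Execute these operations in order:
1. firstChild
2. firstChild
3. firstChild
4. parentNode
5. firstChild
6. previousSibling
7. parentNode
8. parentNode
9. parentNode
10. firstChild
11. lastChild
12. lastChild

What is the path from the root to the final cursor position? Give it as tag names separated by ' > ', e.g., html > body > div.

After 1 (firstChild): ol
After 2 (firstChild): table
After 3 (firstChild): head
After 4 (parentNode): table
After 5 (firstChild): head
After 6 (previousSibling): head (no-op, stayed)
After 7 (parentNode): table
After 8 (parentNode): ol
After 9 (parentNode): header
After 10 (firstChild): ol
After 11 (lastChild): table
After 12 (lastChild): head

Answer: header > ol > table > head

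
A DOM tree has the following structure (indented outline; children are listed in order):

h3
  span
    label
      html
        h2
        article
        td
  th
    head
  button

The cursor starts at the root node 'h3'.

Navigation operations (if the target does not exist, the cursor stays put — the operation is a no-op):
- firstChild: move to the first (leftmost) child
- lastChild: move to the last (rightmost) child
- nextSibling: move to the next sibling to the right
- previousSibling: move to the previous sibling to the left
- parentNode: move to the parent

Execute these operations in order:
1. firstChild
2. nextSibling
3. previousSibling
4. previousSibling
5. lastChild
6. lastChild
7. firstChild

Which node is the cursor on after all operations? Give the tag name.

Answer: h2

Derivation:
After 1 (firstChild): span
After 2 (nextSibling): th
After 3 (previousSibling): span
After 4 (previousSibling): span (no-op, stayed)
After 5 (lastChild): label
After 6 (lastChild): html
After 7 (firstChild): h2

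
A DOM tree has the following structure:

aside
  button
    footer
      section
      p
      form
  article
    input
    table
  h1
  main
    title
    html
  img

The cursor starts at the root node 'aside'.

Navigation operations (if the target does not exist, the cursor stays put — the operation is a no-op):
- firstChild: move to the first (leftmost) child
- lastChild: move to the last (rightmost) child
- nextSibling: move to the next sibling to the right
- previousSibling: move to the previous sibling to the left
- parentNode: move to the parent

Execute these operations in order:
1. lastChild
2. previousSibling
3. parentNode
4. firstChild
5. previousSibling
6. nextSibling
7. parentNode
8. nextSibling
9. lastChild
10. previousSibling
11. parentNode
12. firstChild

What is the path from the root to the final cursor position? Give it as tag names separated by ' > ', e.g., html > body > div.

Answer: aside > button

Derivation:
After 1 (lastChild): img
After 2 (previousSibling): main
After 3 (parentNode): aside
After 4 (firstChild): button
After 5 (previousSibling): button (no-op, stayed)
After 6 (nextSibling): article
After 7 (parentNode): aside
After 8 (nextSibling): aside (no-op, stayed)
After 9 (lastChild): img
After 10 (previousSibling): main
After 11 (parentNode): aside
After 12 (firstChild): button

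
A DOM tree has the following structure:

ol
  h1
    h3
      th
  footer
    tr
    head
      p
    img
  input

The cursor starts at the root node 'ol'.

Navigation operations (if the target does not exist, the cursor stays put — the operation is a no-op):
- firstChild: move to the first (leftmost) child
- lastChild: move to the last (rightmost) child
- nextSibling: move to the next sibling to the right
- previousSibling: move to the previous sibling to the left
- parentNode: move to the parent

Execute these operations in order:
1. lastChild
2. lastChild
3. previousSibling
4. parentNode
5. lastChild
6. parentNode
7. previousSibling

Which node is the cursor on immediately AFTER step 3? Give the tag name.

After 1 (lastChild): input
After 2 (lastChild): input (no-op, stayed)
After 3 (previousSibling): footer

Answer: footer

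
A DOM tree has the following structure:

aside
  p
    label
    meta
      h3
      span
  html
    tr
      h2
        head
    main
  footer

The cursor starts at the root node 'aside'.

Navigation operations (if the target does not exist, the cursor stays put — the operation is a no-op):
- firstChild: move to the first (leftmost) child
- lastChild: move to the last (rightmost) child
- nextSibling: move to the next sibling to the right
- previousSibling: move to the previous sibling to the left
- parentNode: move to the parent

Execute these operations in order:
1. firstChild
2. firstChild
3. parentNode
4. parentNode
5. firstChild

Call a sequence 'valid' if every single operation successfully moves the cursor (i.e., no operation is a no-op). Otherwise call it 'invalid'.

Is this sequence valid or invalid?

After 1 (firstChild): p
After 2 (firstChild): label
After 3 (parentNode): p
After 4 (parentNode): aside
After 5 (firstChild): p

Answer: valid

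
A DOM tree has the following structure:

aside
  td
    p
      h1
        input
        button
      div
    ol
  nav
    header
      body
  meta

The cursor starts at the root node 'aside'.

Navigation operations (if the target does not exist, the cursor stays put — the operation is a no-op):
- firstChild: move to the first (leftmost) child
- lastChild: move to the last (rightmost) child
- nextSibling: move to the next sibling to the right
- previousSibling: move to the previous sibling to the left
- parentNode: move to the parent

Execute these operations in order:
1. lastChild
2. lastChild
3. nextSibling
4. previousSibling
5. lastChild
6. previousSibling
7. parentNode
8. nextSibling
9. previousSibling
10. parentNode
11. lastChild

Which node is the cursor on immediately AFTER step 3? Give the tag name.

After 1 (lastChild): meta
After 2 (lastChild): meta (no-op, stayed)
After 3 (nextSibling): meta (no-op, stayed)

Answer: meta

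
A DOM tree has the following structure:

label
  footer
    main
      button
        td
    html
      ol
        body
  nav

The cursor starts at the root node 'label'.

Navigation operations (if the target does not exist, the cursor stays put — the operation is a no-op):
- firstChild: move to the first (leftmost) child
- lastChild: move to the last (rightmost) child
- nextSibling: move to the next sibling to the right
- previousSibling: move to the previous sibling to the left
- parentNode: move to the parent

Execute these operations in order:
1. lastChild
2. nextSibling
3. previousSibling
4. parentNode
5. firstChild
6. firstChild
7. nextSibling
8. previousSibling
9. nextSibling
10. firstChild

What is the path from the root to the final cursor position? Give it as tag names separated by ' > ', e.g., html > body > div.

After 1 (lastChild): nav
After 2 (nextSibling): nav (no-op, stayed)
After 3 (previousSibling): footer
After 4 (parentNode): label
After 5 (firstChild): footer
After 6 (firstChild): main
After 7 (nextSibling): html
After 8 (previousSibling): main
After 9 (nextSibling): html
After 10 (firstChild): ol

Answer: label > footer > html > ol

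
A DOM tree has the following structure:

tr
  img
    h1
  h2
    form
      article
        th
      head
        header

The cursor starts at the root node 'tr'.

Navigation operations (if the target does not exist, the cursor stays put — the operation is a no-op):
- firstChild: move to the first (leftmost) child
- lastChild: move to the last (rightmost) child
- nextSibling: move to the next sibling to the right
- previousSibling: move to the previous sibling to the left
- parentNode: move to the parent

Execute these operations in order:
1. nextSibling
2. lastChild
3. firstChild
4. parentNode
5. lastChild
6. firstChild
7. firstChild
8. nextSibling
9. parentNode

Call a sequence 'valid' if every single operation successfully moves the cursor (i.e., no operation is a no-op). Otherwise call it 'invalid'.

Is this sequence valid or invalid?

Answer: invalid

Derivation:
After 1 (nextSibling): tr (no-op, stayed)
After 2 (lastChild): h2
After 3 (firstChild): form
After 4 (parentNode): h2
After 5 (lastChild): form
After 6 (firstChild): article
After 7 (firstChild): th
After 8 (nextSibling): th (no-op, stayed)
After 9 (parentNode): article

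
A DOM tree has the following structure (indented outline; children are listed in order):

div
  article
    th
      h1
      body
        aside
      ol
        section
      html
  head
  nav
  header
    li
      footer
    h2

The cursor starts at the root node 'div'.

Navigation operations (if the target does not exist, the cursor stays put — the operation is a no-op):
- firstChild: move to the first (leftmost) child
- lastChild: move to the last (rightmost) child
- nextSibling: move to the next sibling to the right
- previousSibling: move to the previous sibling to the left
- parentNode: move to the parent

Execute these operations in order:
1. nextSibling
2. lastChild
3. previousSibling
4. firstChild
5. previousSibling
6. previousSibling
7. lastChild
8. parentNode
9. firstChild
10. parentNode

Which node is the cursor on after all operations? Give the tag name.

After 1 (nextSibling): div (no-op, stayed)
After 2 (lastChild): header
After 3 (previousSibling): nav
After 4 (firstChild): nav (no-op, stayed)
After 5 (previousSibling): head
After 6 (previousSibling): article
After 7 (lastChild): th
After 8 (parentNode): article
After 9 (firstChild): th
After 10 (parentNode): article

Answer: article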